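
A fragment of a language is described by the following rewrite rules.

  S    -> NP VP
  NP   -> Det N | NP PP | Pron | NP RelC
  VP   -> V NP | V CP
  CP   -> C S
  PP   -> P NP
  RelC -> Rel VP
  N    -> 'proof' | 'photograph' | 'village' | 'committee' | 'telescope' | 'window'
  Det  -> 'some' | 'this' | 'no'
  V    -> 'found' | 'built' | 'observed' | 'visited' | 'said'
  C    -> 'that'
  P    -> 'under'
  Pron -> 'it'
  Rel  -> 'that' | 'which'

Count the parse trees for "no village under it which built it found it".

2

The two bracketings:
[S [NP [NP [Det no] [N village]] [PP [P under] [NP [NP [Pron it]] [RelC [Rel which] [VP [V built] [NP [Pron it]]]]]]] [VP [V found] [NP [Pron it]]]]
[S [NP [NP [NP [Det no] [N village]] [PP [P under] [NP [Pron it]]]] [RelC [Rel which] [VP [V built] [NP [Pron it]]]]] [VP [V found] [NP [Pron it]]]]
The trees differ in how a recursive rule is bracketed over the same span.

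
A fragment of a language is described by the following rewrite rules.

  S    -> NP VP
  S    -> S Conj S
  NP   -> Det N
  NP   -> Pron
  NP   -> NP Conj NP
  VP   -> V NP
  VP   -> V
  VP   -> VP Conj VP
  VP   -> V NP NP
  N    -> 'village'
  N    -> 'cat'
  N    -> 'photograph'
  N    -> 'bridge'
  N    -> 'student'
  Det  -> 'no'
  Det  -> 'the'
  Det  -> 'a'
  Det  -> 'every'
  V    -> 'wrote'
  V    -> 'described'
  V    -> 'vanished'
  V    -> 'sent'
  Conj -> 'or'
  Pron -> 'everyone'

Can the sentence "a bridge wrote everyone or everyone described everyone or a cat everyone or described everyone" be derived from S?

S
  S
    NP
      Det: a
      N: bridge
    VP
      V: wrote
      NP
        Pron: everyone
  Conj: or
  S
    NP
      Pron: everyone
    VP
      VP
        V: described
        NP
          NP
            Pron: everyone
          Conj: or
          NP
            Det: a
            N: cat
        NP
          Pron: everyone
      Conj: or
      VP
        V: described
        NP
          Pron: everyone
Each bracket corresponds to one application of a listed rule, so the string is derivable from S.

Grammatical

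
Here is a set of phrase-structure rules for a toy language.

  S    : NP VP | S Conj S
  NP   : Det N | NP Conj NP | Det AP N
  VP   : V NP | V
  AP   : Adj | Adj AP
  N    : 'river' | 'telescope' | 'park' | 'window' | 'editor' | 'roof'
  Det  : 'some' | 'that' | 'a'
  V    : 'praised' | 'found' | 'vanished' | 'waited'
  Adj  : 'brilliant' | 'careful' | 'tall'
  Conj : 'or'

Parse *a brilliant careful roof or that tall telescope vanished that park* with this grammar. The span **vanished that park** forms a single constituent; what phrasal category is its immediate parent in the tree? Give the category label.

S
  NP
    NP
      Det: a
      AP
        Adj: brilliant
        AP
          Adj: careful
      N: roof
    Conj: or
    NP
      Det: that
      AP
        Adj: tall
      N: telescope
  VP
    V: vanished
    NP
      Det: that
      N: park
The span 'vanished that park' is the VP node built by VP → V NP.
Its mother is the S built by S → NP VP.

S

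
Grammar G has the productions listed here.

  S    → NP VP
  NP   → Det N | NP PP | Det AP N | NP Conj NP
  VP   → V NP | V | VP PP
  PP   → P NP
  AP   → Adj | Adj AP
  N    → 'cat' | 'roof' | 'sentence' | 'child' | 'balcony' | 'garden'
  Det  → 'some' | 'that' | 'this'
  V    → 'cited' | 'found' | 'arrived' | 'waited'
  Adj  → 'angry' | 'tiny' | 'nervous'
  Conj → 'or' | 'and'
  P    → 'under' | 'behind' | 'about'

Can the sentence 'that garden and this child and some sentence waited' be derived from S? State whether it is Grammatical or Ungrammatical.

Grammatical

[S [NP [NP [Det that] [N garden]] [Conj and] [NP [NP [Det this] [N child]] [Conj and] [NP [Det some] [N sentence]]]] [VP [V waited]]]
Every word is introduced by a lexical rule and the phrasal rules combine the resulting categories into a single S.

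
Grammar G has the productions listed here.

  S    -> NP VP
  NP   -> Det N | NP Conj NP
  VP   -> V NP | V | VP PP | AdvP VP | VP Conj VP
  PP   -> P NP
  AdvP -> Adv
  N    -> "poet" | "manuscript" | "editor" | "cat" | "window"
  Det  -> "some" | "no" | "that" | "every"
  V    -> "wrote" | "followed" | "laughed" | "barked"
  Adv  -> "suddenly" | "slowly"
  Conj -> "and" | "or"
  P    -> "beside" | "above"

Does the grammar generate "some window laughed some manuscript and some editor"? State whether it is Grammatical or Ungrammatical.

Grammatical

S
  NP
    Det: some
    N: window
  VP
    V: laughed
    NP
      NP
        Det: some
        N: manuscript
      Conj: and
      NP
        Det: some
        N: editor
The bracketing above is licensed at every node by one of the given productions, with S at the root.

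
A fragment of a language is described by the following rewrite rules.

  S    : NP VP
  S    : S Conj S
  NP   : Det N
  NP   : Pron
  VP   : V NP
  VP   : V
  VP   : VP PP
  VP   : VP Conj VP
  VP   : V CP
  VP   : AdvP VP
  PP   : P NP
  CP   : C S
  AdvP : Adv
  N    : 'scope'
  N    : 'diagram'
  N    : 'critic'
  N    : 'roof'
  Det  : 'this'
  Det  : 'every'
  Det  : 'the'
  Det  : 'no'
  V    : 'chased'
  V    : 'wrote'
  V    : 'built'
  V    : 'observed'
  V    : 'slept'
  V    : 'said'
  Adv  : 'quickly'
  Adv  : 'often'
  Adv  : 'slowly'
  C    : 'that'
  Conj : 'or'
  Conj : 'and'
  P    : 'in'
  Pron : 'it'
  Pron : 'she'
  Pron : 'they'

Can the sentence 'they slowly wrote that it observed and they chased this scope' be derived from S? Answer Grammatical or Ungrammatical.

Grammatical

S
  NP
    Pron: they
  VP
    AdvP
      Adv: slowly
    VP
      V: wrote
      CP
        C: that
        S
          S
            NP
              Pron: it
            VP
              V: observed
          Conj: and
          S
            NP
              Pron: they
            VP
              V: chased
              NP
                Det: this
                N: scope
The bracketing above is licensed at every node by one of the given productions, with S at the root.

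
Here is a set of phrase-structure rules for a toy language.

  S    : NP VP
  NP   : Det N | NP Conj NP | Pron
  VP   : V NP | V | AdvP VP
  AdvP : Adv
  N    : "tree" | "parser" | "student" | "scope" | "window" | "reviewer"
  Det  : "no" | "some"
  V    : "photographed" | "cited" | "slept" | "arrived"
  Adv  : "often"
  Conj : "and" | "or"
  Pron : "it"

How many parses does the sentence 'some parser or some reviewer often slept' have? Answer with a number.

[S [NP [NP [Det some] [N parser]] [Conj or] [NP [Det some] [N reviewer]]] [VP [AdvP [Adv often]] [VP [V slept]]]]
No rule offers an alternative attachment or grouping for any span, so this is the only derivation.

1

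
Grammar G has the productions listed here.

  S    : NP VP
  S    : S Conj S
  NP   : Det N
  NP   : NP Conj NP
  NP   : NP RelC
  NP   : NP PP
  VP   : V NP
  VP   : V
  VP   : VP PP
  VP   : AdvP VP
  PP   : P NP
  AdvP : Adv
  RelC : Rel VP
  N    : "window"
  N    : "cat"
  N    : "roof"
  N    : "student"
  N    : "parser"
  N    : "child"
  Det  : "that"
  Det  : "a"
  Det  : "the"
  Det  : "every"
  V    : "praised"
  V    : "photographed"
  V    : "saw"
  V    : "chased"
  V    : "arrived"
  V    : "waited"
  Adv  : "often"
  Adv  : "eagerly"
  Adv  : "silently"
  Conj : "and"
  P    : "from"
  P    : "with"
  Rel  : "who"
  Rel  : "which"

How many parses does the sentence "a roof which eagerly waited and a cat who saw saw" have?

The two bracketings:
[S [NP [NP [NP [Det a] [N roof]] [RelC [Rel which] [VP [AdvP [Adv eagerly]] [VP [V waited]]]]] [Conj and] [NP [NP [Det a] [N cat]] [RelC [Rel who] [VP [V saw]]]]] [VP [V saw]]]
[S [NP [NP [NP [NP [Det a] [N roof]] [RelC [Rel which] [VP [AdvP [Adv eagerly]] [VP [V waited]]]]] [Conj and] [NP [Det a] [N cat]]] [RelC [Rel who] [VP [V saw]]]] [VP [V saw]]]
The trees differ in how a recursive rule is bracketed over the same span.

2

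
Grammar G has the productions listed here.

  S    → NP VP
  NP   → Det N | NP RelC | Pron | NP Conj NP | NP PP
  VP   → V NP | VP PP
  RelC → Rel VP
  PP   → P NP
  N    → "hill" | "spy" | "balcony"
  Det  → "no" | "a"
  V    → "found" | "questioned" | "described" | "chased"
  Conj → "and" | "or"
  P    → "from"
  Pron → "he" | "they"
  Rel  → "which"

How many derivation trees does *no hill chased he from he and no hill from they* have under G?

Two of the 10 distinct bracketings:
[S [NP [Det no] [N hill]] [VP [V chased] [NP [NP [NP [Pron he]] [PP [P from] [NP [Pron he]]]] [Conj and] [NP [NP [Det no] [N hill]] [PP [P from] [NP [Pron they]]]]]]]
[S [NP [Det no] [N hill]] [VP [V chased] [NP [NP [Pron he]] [PP [P from] [NP [NP [Pron he]] [Conj and] [NP [NP [Det no] [N hill]] [PP [P from] [NP [Pron they]]]]]]]]]
The trees differ in how a recursive rule is bracketed over the same span.

10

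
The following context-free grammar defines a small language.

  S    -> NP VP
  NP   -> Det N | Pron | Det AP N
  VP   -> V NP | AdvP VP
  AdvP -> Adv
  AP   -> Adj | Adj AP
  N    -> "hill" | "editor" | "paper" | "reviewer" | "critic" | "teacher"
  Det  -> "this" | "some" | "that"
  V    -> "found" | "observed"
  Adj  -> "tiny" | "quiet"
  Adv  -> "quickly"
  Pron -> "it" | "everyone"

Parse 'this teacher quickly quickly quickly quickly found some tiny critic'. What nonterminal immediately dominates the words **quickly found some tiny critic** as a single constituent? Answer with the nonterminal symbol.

VP

[S [NP [Det this] [N teacher]] [VP [AdvP [Adv quickly]] [VP [AdvP [Adv quickly]] [VP [AdvP [Adv quickly]] [VP [AdvP [Adv quickly]] [VP [V found] [NP [Det some] [AP [Adj tiny]] [N critic]]]]]]]]
The span 'quickly found some tiny critic' is the VP node built by VP → AdvP VP.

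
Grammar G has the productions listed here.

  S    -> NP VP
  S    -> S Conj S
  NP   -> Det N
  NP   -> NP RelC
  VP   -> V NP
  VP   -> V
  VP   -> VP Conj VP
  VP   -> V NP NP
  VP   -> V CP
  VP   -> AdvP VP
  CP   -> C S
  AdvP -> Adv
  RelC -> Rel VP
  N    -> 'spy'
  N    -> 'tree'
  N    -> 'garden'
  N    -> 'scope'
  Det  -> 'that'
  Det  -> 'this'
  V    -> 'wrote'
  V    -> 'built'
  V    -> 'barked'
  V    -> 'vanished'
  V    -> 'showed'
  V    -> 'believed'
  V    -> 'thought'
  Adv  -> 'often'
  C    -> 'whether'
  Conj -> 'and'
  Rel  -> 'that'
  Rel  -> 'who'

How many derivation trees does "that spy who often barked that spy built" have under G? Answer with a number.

1

[S [NP [NP [Det that] [N spy]] [RelC [Rel who] [VP [AdvP [Adv often]] [VP [V barked] [NP [Det that] [N spy]]]]]] [VP [V built]]]
No rule offers an alternative attachment or grouping for any span, so this is the only derivation.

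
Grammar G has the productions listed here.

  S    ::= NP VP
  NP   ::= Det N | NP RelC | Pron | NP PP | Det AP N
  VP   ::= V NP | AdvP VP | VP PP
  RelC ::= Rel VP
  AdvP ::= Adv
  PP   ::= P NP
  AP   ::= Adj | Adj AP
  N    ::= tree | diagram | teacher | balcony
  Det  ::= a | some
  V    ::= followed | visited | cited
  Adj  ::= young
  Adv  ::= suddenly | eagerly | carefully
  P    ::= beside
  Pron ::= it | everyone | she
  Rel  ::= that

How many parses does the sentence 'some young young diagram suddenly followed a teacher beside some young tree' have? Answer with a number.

3

Two of the 3 distinct bracketings:
[S [NP [Det some] [AP [Adj young] [AP [Adj young]]] [N diagram]] [VP [AdvP [Adv suddenly]] [VP [V followed] [NP [NP [Det a] [N teacher]] [PP [P beside] [NP [Det some] [AP [Adj young]] [N tree]]]]]]]
[S [NP [Det some] [AP [Adj young] [AP [Adj young]]] [N diagram]] [VP [AdvP [Adv suddenly]] [VP [VP [V followed] [NP [Det a] [N teacher]]] [PP [P beside] [NP [Det some] [AP [Adj young]] [N tree]]]]]]
The difference turns on whether NP → NP PP is used at the relevant span, versus an alternative expansion of NP.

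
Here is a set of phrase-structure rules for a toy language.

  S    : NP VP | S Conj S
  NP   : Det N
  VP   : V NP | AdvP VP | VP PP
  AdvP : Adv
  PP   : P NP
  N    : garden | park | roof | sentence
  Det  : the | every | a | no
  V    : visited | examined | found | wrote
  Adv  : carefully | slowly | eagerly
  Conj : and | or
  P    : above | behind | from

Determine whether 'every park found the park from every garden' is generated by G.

Grammatical

S
  NP
    Det: every
    N: park
  VP
    VP
      V: found
      NP
        Det: the
        N: park
    PP
      P: from
      NP
        Det: every
        N: garden
Each bracket corresponds to one application of a listed rule, so the string is derivable from S.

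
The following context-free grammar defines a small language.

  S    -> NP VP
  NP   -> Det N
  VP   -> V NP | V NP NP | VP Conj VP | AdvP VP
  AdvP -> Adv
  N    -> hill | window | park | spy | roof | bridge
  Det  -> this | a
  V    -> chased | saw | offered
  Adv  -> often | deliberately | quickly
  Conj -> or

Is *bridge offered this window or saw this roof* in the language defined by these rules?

Ungrammatical

For S → NP VP, no prefix of the string parses as an NP.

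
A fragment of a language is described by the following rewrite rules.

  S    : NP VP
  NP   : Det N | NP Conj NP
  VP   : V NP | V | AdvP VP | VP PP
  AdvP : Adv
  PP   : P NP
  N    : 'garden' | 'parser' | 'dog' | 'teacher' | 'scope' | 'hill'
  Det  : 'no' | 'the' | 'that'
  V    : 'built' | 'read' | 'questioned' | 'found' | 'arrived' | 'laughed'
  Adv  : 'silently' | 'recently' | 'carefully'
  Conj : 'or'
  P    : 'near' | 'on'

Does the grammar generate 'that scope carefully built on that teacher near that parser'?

Grammatical

S
  NP
    Det: that
    N: scope
  VP
    AdvP
      Adv: carefully
    VP
      VP
        VP
          V: built
        PP
          P: on
          NP
            Det: that
            N: teacher
      PP
        P: near
        NP
          Det: that
          N: parser
Every word is introduced by a lexical rule and the phrasal rules combine the resulting categories into a single S.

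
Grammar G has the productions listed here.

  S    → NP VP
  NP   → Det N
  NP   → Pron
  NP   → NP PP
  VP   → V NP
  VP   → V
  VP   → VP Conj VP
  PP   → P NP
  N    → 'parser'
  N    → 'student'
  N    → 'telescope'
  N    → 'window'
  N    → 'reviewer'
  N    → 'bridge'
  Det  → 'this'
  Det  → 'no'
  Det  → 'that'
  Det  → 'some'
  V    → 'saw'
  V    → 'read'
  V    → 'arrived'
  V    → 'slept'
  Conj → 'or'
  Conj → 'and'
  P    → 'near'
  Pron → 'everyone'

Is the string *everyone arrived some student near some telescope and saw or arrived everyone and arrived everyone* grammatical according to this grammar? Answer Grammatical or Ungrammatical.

Grammatical

S
  NP
    Pron: everyone
  VP
    VP
      V: arrived
      NP
        NP
          Det: some
          N: student
        PP
          P: near
          NP
            Det: some
            N: telescope
    Conj: and
    VP
      VP
        V: saw
      Conj: or
      VP
        VP
          V: arrived
          NP
            Pron: everyone
        Conj: and
        VP
          V: arrived
          NP
            Pron: everyone
Each bracket corresponds to one application of a listed rule, so the string is derivable from S.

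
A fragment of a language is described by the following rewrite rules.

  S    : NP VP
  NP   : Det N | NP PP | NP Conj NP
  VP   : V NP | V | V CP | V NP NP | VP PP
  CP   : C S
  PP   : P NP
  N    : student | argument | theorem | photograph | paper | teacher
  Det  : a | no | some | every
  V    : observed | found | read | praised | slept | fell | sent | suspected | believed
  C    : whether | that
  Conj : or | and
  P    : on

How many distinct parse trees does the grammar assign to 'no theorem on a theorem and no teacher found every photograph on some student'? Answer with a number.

4

Two of the 4 distinct bracketings:
[S [NP [NP [Det no] [N theorem]] [PP [P on] [NP [NP [Det a] [N theorem]] [Conj and] [NP [Det no] [N teacher]]]]] [VP [V found] [NP [NP [Det every] [N photograph]] [PP [P on] [NP [Det some] [N student]]]]]]
[S [NP [NP [Det no] [N theorem]] [PP [P on] [NP [NP [Det a] [N theorem]] [Conj and] [NP [Det no] [N teacher]]]]] [VP [VP [V found] [NP [Det every] [N photograph]]] [PP [P on] [NP [Det some] [N student]]]]]
The difference turns on whether VP → VP PP is used at the relevant span, versus an alternative expansion of VP.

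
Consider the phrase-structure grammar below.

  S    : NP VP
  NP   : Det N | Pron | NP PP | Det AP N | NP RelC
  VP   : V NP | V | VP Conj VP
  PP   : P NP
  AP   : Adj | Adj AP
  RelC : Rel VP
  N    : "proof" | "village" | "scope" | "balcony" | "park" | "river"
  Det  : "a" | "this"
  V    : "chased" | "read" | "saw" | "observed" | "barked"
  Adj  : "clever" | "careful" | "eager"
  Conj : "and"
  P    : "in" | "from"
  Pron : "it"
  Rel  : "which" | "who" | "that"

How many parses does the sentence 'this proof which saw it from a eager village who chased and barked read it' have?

7

Two of the 7 distinct bracketings:
[S [NP [NP [NP [Det this] [N proof]] [RelC [Rel which] [VP [V saw] [NP [Pron it]]]]] [PP [P from] [NP [NP [Det a] [AP [Adj eager]] [N village]] [RelC [Rel who] [VP [VP [V chased]] [Conj and] [VP [V barked]]]]]]] [VP [V read] [NP [Pron it]]]]
[S [NP [NP [Det this] [N proof]] [RelC [Rel which] [VP [V saw] [NP [NP [Pron it]] [PP [P from] [NP [NP [Det a] [AP [Adj eager]] [N village]] [RelC [Rel who] [VP [VP [V chased]] [Conj and] [VP [V barked]]]]]]]]]] [VP [V read] [NP [Pron it]]]]
The trees differ in how a recursive rule is bracketed over the same span.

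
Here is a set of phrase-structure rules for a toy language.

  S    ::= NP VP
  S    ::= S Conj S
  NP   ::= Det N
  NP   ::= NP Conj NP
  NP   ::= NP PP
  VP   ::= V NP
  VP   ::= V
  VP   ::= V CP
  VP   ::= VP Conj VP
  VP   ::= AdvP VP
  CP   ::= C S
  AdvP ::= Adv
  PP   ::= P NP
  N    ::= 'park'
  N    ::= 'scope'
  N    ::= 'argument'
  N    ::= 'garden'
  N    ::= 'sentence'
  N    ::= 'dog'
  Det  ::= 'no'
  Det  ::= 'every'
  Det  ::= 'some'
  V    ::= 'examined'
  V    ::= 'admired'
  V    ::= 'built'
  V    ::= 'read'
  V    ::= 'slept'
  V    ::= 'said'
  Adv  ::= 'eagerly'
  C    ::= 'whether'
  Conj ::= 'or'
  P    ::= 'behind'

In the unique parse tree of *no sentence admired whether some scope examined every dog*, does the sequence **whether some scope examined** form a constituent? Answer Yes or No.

No

[S [NP [Det no] [N sentence]] [VP [V admired] [CP [C whether] [S [NP [Det some] [N scope]] [VP [V examined] [NP [Det every] [N dog]]]]]]]
The smallest constituent containing 'whether some scope examined' is the CP spanning 'whether some scope examined every dog'; no single node in the tree dominates exactly the given words.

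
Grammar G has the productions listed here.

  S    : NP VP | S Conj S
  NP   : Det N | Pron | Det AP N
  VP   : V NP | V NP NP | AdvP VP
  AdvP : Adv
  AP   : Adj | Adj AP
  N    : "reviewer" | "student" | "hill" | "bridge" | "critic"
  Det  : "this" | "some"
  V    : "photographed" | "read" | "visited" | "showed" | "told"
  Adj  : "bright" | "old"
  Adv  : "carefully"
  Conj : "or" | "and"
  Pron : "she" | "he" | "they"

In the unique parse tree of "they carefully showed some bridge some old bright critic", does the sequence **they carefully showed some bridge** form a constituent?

No

[S [NP [Pron they]] [VP [AdvP [Adv carefully]] [VP [V showed] [NP [Det some] [N bridge]] [NP [Det some] [AP [Adj old] [AP [Adj bright]]] [N critic]]]]]
The smallest constituent containing 'they carefully showed some bridge' is the S spanning 'they carefully showed some bridge some old bright critic'; no single node in the tree dominates exactly the given words.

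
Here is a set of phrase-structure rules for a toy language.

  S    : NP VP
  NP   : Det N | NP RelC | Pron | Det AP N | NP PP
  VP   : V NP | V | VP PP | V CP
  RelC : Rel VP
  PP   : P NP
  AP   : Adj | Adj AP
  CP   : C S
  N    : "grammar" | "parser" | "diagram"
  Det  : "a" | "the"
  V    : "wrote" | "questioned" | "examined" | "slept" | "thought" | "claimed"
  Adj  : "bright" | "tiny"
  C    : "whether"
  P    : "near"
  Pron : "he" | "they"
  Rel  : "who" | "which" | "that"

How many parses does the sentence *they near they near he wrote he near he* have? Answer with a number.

4

Two of the 4 distinct bracketings:
[S [NP [NP [Pron they]] [PP [P near] [NP [NP [Pron they]] [PP [P near] [NP [Pron he]]]]]] [VP [V wrote] [NP [NP [Pron he]] [PP [P near] [NP [Pron he]]]]]]
[S [NP [NP [Pron they]] [PP [P near] [NP [NP [Pron they]] [PP [P near] [NP [Pron he]]]]]] [VP [VP [V wrote] [NP [Pron he]]] [PP [P near] [NP [Pron he]]]]]
The difference turns on whether VP → VP PP is used at the relevant span, versus an alternative expansion of VP.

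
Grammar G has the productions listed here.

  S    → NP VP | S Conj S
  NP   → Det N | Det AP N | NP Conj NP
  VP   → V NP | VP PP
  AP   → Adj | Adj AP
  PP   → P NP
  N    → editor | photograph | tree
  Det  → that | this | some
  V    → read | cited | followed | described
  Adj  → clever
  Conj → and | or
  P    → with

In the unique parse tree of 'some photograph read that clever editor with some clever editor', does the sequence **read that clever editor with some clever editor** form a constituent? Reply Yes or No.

Yes

[S [NP [Det some] [N photograph]] [VP [VP [V read] [NP [Det that] [AP [Adj clever]] [N editor]]] [PP [P with] [NP [Det some] [AP [Adj clever]] [N editor]]]]]
The words 'read that clever editor with some clever editor' are exhaustively dominated by a single VP node (built by VP → VP PP), so they form a constituent.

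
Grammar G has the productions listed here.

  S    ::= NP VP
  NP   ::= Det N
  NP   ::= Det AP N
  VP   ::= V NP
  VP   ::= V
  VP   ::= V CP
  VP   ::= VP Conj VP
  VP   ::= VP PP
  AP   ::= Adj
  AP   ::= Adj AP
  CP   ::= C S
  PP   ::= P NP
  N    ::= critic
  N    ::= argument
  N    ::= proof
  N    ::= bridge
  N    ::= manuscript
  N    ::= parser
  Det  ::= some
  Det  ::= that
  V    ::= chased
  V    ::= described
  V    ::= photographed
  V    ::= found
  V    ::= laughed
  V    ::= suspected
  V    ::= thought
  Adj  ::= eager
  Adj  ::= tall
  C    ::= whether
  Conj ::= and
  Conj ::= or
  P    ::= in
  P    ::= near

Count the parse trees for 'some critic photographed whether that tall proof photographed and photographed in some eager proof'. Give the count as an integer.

5

Two of the 5 distinct bracketings:
[S [NP [Det some] [N critic]] [VP [V photographed] [CP [C whether] [S [NP [Det that] [AP [Adj tall]] [N proof]] [VP [VP [V photographed]] [Conj and] [VP [VP [V photographed]] [PP [P in] [NP [Det some] [AP [Adj eager]] [N proof]]]]]]]]]
[S [NP [Det some] [N critic]] [VP [V photographed] [CP [C whether] [S [NP [Det that] [AP [Adj tall]] [N proof]] [VP [VP [VP [V photographed]] [Conj and] [VP [V photographed]]] [PP [P in] [NP [Det some] [AP [Adj eager]] [N proof]]]]]]]]
The trees differ in how a recursive rule is bracketed over the same span.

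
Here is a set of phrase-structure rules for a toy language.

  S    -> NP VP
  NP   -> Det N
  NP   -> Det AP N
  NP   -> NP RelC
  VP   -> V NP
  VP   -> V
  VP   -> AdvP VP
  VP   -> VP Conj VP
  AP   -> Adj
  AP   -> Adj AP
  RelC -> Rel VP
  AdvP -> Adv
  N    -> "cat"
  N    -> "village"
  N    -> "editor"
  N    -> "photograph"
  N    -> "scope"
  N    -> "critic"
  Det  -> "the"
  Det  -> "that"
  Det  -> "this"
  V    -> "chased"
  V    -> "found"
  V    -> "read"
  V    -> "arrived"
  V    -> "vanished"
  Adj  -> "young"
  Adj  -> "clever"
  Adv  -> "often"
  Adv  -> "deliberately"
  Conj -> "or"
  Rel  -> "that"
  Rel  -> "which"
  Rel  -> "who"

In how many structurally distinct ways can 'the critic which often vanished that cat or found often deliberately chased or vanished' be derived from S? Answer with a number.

6

Two of the 6 distinct bracketings:
[S [NP [NP [Det the] [N critic]] [RelC [Rel which] [VP [AdvP [Adv often]] [VP [VP [V vanished] [NP [Det that] [N cat]]] [Conj or] [VP [V found]]]]]] [VP [AdvP [Adv often]] [VP [AdvP [Adv deliberately]] [VP [VP [V chased]] [Conj or] [VP [V vanished]]]]]]
[S [NP [NP [Det the] [N critic]] [RelC [Rel which] [VP [AdvP [Adv often]] [VP [VP [V vanished] [NP [Det that] [N cat]]] [Conj or] [VP [V found]]]]]] [VP [AdvP [Adv often]] [VP [VP [AdvP [Adv deliberately]] [VP [V chased]]] [Conj or] [VP [V vanished]]]]]
The trees differ in how a recursive rule is bracketed over the same span.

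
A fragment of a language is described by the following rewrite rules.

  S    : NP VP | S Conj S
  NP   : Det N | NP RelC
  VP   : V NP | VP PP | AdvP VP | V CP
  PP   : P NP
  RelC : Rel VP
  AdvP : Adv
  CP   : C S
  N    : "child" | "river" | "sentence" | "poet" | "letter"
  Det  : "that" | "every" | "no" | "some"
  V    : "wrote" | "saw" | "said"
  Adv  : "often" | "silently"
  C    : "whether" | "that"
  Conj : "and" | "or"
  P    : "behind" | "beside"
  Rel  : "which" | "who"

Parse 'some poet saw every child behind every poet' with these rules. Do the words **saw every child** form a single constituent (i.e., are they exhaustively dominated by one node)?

Yes

[S [NP [Det some] [N poet]] [VP [VP [V saw] [NP [Det every] [N child]]] [PP [P behind] [NP [Det every] [N poet]]]]]
The words 'saw every child' are exhaustively dominated by a single VP node (built by VP → V NP), so they form a constituent.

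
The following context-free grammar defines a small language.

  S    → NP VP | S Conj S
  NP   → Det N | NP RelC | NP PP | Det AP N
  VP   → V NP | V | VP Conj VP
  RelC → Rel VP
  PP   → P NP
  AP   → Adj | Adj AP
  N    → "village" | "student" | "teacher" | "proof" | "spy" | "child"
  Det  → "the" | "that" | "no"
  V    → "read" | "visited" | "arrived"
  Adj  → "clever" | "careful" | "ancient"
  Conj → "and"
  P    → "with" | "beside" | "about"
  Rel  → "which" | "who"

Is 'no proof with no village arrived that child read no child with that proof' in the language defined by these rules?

For S → NP VP, every NP-prefix leaves a non-VP remainder: after 'no proof' the remainder is not a VP; after 'no proof with no village' the remainder is not a VP. The alternative S rule S → S Conj S likewise has no satisfying split.

Ungrammatical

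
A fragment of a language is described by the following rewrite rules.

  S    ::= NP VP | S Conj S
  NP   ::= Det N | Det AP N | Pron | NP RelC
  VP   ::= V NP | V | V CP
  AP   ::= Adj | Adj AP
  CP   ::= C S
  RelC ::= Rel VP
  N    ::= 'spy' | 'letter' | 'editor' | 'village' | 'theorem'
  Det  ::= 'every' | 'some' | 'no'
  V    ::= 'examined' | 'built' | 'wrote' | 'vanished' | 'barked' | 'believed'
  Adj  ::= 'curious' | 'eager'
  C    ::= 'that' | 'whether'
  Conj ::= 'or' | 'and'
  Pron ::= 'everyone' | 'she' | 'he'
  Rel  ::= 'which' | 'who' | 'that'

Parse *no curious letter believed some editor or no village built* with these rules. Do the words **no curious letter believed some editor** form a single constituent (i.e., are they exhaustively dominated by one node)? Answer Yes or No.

[S [S [NP [Det no] [AP [Adj curious]] [N letter]] [VP [V believed] [NP [Det some] [N editor]]]] [Conj or] [S [NP [Det no] [N village]] [VP [V built]]]]
The words 'no curious letter believed some editor' are exhaustively dominated by a single S node (built by S → NP VP), so they form a constituent.

Yes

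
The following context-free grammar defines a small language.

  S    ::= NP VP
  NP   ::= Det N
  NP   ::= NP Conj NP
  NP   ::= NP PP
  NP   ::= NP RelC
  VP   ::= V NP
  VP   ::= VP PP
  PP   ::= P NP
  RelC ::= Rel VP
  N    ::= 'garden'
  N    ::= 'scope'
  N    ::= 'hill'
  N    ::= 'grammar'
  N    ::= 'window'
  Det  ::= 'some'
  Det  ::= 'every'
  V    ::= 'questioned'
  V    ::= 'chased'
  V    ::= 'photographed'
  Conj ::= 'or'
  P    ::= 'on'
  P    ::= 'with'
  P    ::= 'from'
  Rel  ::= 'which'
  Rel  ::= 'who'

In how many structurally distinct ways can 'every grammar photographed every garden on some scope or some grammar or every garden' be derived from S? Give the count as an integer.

7

Two of the 7 distinct bracketings:
[S [NP [Det every] [N grammar]] [VP [V photographed] [NP [NP [NP [Det every] [N garden]] [PP [P on] [NP [Det some] [N scope]]]] [Conj or] [NP [NP [Det some] [N grammar]] [Conj or] [NP [Det every] [N garden]]]]]]
[S [NP [Det every] [N grammar]] [VP [V photographed] [NP [NP [NP [NP [Det every] [N garden]] [PP [P on] [NP [Det some] [N scope]]]] [Conj or] [NP [Det some] [N grammar]]] [Conj or] [NP [Det every] [N garden]]]]]
The trees differ in how a recursive rule is bracketed over the same span.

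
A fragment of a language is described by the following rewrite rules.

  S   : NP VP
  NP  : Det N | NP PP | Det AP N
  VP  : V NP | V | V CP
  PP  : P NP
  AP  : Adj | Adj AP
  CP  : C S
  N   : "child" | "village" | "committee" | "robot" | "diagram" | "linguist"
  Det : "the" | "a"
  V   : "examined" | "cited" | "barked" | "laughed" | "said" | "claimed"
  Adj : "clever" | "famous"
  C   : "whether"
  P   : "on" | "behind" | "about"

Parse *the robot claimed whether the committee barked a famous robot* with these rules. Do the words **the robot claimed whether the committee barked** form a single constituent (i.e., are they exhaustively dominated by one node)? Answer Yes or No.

No

[S [NP [Det the] [N robot]] [VP [V claimed] [CP [C whether] [S [NP [Det the] [N committee]] [VP [V barked] [NP [Det a] [AP [Adj famous]] [N robot]]]]]]]
The smallest constituent containing 'the robot claimed whether the committee barked' is the S spanning 'the robot claimed whether the committee barked a famous robot'; no single node in the tree dominates exactly the given words.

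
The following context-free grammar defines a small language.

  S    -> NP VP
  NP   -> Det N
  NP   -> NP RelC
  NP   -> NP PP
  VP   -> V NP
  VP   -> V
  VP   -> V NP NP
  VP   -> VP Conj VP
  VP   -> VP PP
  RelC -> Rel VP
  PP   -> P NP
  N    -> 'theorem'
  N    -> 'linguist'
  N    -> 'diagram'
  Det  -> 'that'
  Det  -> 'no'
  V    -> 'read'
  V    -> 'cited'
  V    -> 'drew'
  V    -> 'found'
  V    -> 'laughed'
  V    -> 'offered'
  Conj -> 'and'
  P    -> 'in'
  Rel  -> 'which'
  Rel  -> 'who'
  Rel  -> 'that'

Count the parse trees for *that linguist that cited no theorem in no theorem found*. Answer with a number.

Two of the 3 distinct bracketings:
[S [NP [NP [Det that] [N linguist]] [RelC [Rel that] [VP [V cited] [NP [NP [Det no] [N theorem]] [PP [P in] [NP [Det no] [N theorem]]]]]]] [VP [V found]]]
[S [NP [NP [Det that] [N linguist]] [RelC [Rel that] [VP [VP [V cited] [NP [Det no] [N theorem]]] [PP [P in] [NP [Det no] [N theorem]]]]]] [VP [V found]]]
The difference turns on whether NP → NP PP is used at the relevant span, versus an alternative expansion of NP.

3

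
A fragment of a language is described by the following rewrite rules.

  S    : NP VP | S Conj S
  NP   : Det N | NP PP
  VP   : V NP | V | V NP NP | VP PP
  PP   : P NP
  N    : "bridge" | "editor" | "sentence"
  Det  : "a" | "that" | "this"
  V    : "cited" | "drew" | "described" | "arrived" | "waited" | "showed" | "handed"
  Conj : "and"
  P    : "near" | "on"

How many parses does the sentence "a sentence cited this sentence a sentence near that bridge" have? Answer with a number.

2

The two bracketings:
[S [NP [Det a] [N sentence]] [VP [V cited] [NP [Det this] [N sentence]] [NP [NP [Det a] [N sentence]] [PP [P near] [NP [Det that] [N bridge]]]]]]
[S [NP [Det a] [N sentence]] [VP [VP [V cited] [NP [Det this] [N sentence]] [NP [Det a] [N sentence]]] [PP [P near] [NP [Det that] [N bridge]]]]]
The difference turns on whether NP → NP PP is used at the relevant span, versus an alternative expansion of NP.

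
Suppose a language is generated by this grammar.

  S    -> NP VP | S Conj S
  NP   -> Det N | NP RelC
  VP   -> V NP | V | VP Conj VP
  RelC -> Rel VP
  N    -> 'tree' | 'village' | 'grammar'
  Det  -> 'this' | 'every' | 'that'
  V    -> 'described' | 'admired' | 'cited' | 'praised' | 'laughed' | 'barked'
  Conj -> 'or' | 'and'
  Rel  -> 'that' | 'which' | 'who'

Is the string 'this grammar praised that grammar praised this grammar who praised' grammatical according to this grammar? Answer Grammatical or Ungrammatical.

For S → NP VP, the only prefix that parses as NP is 'this grammar', but the remainder 'praised that grammar praised this grammar who praised' is not a VP under these rules. The alternative S rule S → S Conj S likewise has no satisfying split.

Ungrammatical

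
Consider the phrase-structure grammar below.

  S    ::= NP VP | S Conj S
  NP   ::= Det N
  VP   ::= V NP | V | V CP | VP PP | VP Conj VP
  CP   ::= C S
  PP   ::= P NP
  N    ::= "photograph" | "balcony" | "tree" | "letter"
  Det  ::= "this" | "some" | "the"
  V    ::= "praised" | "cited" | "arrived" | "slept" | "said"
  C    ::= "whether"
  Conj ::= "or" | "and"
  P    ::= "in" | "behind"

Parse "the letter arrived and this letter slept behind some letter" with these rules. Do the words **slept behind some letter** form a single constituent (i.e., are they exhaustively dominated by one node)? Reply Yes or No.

[S [S [NP [Det the] [N letter]] [VP [V arrived]]] [Conj and] [S [NP [Det this] [N letter]] [VP [VP [V slept]] [PP [P behind] [NP [Det some] [N letter]]]]]]
The words 'slept behind some letter' are exhaustively dominated by a single VP node (built by VP → VP PP), so they form a constituent.

Yes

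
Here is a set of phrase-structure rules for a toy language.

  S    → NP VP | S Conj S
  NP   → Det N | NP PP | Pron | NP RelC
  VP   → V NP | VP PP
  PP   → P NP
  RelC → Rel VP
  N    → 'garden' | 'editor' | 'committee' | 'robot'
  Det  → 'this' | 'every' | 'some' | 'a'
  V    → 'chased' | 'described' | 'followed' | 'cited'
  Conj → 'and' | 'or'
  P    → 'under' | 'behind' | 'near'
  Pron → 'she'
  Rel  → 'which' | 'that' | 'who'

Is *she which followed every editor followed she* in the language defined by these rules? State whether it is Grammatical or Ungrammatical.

[S [NP [NP [Pron she]] [RelC [Rel which] [VP [V followed] [NP [Det every] [N editor]]]]] [VP [V followed] [NP [Pron she]]]]
Every word is introduced by a lexical rule and the phrasal rules combine the resulting categories into a single S.

Grammatical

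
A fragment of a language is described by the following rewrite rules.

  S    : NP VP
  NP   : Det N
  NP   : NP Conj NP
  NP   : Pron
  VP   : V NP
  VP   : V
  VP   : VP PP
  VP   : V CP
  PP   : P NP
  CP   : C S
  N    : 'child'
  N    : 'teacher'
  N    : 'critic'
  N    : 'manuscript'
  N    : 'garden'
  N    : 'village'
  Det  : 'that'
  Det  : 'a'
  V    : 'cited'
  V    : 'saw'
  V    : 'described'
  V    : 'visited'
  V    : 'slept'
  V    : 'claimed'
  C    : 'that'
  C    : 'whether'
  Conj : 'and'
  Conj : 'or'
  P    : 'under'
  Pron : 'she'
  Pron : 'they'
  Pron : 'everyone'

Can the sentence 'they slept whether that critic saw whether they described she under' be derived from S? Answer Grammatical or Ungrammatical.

Ungrammatical

For S → NP VP, the only prefix that parses as NP is 'they', but the remainder 'slept whether that critic saw whether they described she under' is not a VP under these rules.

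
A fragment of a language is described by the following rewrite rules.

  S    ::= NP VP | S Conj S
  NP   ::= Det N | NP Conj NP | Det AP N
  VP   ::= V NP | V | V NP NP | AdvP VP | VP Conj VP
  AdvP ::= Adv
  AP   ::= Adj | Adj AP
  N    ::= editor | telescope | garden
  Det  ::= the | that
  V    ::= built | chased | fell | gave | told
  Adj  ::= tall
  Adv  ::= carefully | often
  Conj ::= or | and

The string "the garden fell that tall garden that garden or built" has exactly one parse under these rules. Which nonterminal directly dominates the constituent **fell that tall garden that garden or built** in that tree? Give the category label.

S

S
  NP
    Det: the
    N: garden
  VP
    VP
      V: fell
      NP
        Det: that
        AP
          Adj: tall
        N: garden
      NP
        Det: that
        N: garden
    Conj: or
    VP
      V: built
The span 'fell that tall garden that garden or built' is the VP node built by VP → VP Conj VP.
Its mother is the S built by S → NP VP.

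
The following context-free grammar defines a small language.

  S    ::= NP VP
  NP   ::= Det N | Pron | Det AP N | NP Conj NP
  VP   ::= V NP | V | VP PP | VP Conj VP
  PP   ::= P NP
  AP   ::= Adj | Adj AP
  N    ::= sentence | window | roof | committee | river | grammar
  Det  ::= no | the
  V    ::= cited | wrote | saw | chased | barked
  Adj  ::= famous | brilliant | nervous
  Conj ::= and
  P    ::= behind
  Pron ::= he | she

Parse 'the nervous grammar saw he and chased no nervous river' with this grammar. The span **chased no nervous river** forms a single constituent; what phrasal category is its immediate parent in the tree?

VP

S
  NP
    Det: the
    AP
      Adj: nervous
    N: grammar
  VP
    VP
      V: saw
      NP
        Pron: he
    Conj: and
    VP
      V: chased
      NP
        Det: no
        AP
          Adj: nervous
        N: river
The span 'chased no nervous river' is the VP node built by VP → V NP.
Its mother is the VP built by VP → VP Conj VP.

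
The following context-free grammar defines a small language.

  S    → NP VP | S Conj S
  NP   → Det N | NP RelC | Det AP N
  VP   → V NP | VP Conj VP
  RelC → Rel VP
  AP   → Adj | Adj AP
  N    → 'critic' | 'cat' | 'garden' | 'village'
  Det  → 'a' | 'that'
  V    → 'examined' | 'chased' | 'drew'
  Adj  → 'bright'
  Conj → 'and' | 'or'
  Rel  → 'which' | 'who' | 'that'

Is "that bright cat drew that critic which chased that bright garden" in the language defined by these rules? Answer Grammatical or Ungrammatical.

Grammatical

S
  NP
    Det: that
    AP
      Adj: bright
    N: cat
  VP
    V: drew
    NP
      NP
        Det: that
        N: critic
      RelC
        Rel: which
        VP
          V: chased
          NP
            Det: that
            AP
              Adj: bright
            N: garden
Every word is introduced by a lexical rule and the phrasal rules combine the resulting categories into a single S.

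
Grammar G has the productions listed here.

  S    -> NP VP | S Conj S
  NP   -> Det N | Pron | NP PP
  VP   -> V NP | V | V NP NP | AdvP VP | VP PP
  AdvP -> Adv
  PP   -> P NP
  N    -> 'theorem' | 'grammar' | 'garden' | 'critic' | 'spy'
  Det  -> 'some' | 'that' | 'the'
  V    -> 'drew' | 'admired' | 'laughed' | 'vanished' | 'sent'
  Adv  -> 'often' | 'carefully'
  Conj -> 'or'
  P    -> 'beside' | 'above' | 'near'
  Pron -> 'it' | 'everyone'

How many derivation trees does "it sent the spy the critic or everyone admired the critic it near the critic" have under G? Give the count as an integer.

2

The two bracketings:
[S [S [NP [Pron it]] [VP [V sent] [NP [Det the] [N spy]] [NP [Det the] [N critic]]]] [Conj or] [S [NP [Pron everyone]] [VP [V admired] [NP [Det the] [N critic]] [NP [NP [Pron it]] [PP [P near] [NP [Det the] [N critic]]]]]]]
[S [S [NP [Pron it]] [VP [V sent] [NP [Det the] [N spy]] [NP [Det the] [N critic]]]] [Conj or] [S [NP [Pron everyone]] [VP [VP [V admired] [NP [Det the] [N critic]] [NP [Pron it]]] [PP [P near] [NP [Det the] [N critic]]]]]]
The difference turns on whether NP → NP PP is used at the relevant span, versus an alternative expansion of NP.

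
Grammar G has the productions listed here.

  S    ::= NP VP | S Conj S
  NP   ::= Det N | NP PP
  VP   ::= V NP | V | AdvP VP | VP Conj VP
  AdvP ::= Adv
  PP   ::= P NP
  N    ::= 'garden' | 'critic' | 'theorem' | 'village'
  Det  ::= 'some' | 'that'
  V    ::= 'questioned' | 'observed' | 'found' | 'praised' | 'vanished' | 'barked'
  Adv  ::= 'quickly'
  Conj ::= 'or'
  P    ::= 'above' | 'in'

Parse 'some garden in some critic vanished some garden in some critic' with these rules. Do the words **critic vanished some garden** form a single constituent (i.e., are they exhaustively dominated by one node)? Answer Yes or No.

[S [NP [NP [Det some] [N garden]] [PP [P in] [NP [Det some] [N critic]]]] [VP [V vanished] [NP [NP [Det some] [N garden]] [PP [P in] [NP [Det some] [N critic]]]]]]
The smallest constituent containing 'critic vanished some garden' is the S spanning 'some garden in some critic vanished some garden in some critic'; no single node in the tree dominates exactly the given words.

No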